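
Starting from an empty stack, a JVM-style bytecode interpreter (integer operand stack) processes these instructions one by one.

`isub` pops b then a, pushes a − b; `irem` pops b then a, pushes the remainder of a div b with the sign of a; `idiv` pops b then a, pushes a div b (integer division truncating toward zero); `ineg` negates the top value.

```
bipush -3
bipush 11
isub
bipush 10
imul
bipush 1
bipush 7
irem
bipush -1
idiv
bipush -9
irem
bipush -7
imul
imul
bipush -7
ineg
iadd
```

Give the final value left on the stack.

bipush -3 -> [-3]
bipush 11 -> [-3, 11]
isub      -> [-14]
bipush 10 -> [-14, 10]
imul      -> [-140]
bipush 1  -> [-140, 1]
bipush 7  -> [-140, 1, 7]
irem      -> [-140, 1]
bipush -1 -> [-140, 1, -1]
idiv      -> [-140, -1]
bipush -9 -> [-140, -1, -9]
irem      -> [-140, -1]
bipush -7 -> [-140, -1, -7]
imul      -> [-140, 7]
imul      -> [-980]
bipush -7 -> [-980, -7]
ineg      -> [-980, 7]
iadd      -> [-973]

-973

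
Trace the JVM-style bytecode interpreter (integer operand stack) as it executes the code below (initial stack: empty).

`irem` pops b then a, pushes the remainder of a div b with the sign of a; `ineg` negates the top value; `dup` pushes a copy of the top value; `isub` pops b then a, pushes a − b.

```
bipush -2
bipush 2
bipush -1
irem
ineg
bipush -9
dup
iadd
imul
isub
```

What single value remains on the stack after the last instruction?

-2

bipush -2 : [-2]
bipush 2  : [-2, 2]
bipush -1 : [-2, 2, -1]
irem      : [-2, 0]
ineg      : [-2, 0]
bipush -9 : [-2, 0, -9]
dup       : [-2, 0, -9, -9]
iadd      : [-2, 0, -18]
imul      : [-2, 0]
isub      : [-2]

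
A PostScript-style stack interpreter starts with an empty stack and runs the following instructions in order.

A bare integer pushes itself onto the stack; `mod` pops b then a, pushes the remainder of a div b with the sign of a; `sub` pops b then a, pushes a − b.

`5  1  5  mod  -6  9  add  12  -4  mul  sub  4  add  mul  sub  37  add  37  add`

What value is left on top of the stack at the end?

5   -> [5]
1   -> [5, 1]
5   -> [5, 1, 5]
mod -> [5, 1]
-6  -> [5, 1, -6]
9   -> [5, 1, -6, 9]
add -> [5, 1, 3]
12  -> [5, 1, 3, 12]
-4  -> [5, 1, 3, 12, -4]
mul -> [5, 1, 3, -48]
sub -> [5, 1, 51]
4   -> [5, 1, 51, 4]
add -> [5, 1, 55]
mul -> [5, 55]
sub -> [-50]
37  -> [-50, 37]
add -> [-13]
37  -> [-13, 37]
add -> [24]

24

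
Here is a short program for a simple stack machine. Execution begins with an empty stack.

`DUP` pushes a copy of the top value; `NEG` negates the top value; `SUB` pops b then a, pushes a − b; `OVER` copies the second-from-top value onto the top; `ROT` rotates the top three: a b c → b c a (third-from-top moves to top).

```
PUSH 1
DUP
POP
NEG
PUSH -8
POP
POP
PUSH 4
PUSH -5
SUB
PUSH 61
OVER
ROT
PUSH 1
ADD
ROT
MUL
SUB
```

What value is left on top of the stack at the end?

PUSH 1  → [1]
DUP     → [1, 1]
POP     → [1]
NEG     → [-1]
PUSH -8 → [-1, -8]
POP     → [-1]
POP     → []
PUSH 4  → [4]
PUSH -5 → [4, -5]
SUB     → [9]
PUSH 61 → [9, 61]
OVER    → [9, 61, 9]
ROT     → [61, 9, 9]
PUSH 1  → [61, 9, 9, 1]
ADD     → [61, 9, 10]
ROT     → [9, 10, 61]
MUL     → [9, 610]
SUB     → [-601]

-601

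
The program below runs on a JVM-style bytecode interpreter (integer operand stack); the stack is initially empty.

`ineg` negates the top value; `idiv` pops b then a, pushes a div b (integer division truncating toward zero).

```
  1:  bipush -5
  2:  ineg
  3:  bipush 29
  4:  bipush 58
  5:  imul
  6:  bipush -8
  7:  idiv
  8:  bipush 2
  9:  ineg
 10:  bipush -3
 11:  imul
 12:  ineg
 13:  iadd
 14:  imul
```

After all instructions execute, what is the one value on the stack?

-1080

bipush -5 : [-5]
ineg      : [5]
bipush 29 : [5, 29]
bipush 58 : [5, 29, 58]
imul      : [5, 1682]
bipush -8 : [5, 1682, -8]
idiv      : [5, -210]
bipush 2  : [5, -210, 2]
ineg      : [5, -210, -2]
bipush -3 : [5, -210, -2, -3]
imul      : [5, -210, 6]
ineg      : [5, -210, -6]
iadd      : [5, -216]
imul      : [-1080]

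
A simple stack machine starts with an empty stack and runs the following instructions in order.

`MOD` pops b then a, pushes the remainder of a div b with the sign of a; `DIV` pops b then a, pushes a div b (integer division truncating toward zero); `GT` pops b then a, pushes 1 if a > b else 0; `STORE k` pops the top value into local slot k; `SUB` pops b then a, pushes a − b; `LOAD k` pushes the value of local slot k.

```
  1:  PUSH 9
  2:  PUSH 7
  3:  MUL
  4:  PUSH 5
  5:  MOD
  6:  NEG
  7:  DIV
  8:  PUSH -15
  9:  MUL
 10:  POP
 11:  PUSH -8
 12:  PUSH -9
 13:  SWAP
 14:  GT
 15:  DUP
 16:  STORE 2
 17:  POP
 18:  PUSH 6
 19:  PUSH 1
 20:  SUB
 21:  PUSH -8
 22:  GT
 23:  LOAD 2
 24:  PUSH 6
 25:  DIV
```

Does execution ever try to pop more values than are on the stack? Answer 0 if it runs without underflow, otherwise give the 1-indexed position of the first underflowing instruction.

PUSH 9 : [9]
PUSH 7 : [9, 7]
MUL    : [63]
PUSH 5 : [63, 5]
MOD    : [3]
NEG    : [-3]
DIV  — needs 2 operands, stack has 1 → underflow

7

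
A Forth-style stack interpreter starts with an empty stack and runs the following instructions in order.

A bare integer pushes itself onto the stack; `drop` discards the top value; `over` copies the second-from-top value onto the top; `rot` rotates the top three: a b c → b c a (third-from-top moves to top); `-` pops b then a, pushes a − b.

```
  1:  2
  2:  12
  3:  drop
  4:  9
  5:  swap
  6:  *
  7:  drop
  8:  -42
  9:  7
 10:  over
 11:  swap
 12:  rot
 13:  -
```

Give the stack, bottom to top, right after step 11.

2     [2]
12    [2, 12]
drop  [2]
9     [2, 9]
swap  [9, 2]
*     [18]
drop  []
-42   [-42]
7     [-42, 7]
over  [-42, 7, -42]
swap  [-42, -42, 7]

[-42, -42, 7]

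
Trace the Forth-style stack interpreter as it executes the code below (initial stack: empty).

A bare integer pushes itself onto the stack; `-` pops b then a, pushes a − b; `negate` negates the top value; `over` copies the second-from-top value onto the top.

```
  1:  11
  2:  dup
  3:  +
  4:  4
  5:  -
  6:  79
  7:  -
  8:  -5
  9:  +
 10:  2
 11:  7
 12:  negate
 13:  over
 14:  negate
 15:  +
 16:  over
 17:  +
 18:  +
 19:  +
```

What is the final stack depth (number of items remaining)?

11     -> [11]
dup    -> [11, 11]
+      -> [22]
4      -> [22, 4]
-      -> [18]
79     -> [18, 79]
-      -> [-61]
-5     -> [-61, -5]
+      -> [-66]
2      -> [-66, 2]
7      -> [-66, 2, 7]
negate -> [-66, 2, -7]
over   -> [-66, 2, -7, 2]
negate -> [-66, 2, -7, -2]
+      -> [-66, 2, -9]
over   -> [-66, 2, -9, 2]
+      -> [-66, 2, -7]
+      -> [-66, -5]
+      -> [-71]

1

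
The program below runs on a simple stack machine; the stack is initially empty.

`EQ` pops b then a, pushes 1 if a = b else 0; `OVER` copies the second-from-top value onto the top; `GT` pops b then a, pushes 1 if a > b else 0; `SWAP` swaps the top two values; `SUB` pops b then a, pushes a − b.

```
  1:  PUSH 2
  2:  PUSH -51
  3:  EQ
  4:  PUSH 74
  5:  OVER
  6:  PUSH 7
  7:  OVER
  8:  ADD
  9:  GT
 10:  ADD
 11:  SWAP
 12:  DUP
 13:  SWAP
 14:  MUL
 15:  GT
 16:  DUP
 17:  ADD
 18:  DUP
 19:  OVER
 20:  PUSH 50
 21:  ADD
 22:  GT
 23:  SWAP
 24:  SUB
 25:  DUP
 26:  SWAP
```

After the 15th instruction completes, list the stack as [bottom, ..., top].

[1]

PUSH 2    2
PUSH -51  2 -51
EQ        0
PUSH 74   0 74
OVER      0 74 0
PUSH 7    0 74 0 7
OVER      0 74 0 7 0
ADD       0 74 0 7
GT        0 74 0
ADD       0 74
SWAP      74 0
DUP       74 0 0
SWAP      74 0 0
MUL       74 0
GT        1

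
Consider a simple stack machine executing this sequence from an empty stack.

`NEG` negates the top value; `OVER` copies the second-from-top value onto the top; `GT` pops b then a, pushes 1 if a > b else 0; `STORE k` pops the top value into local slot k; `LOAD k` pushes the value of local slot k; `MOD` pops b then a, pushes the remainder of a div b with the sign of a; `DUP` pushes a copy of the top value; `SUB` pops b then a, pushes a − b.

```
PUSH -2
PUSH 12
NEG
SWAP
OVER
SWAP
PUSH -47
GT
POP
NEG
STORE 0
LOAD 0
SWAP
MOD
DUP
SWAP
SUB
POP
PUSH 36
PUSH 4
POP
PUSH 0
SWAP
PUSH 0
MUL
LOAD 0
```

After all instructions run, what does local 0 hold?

12

PUSH -2  → [-2]
PUSH 12  → [-2, 12]
NEG      → [-2, -12]
SWAP     → [-12, -2]
OVER     → [-12, -2, -12]
SWAP     → [-12, -12, -2]
PUSH -47 → [-12, -12, -2, -47]
GT       → [-12, -12, 1]
POP      → [-12, -12]
NEG      → [-12, 12]
STORE 0  → [-12]
LOAD 0   → [-12, 12]
SWAP     → [12, -12]
MOD      → [0]
DUP      → [0, 0]
SWAP     → [0, 0]
SUB      → [0]
POP      → []
PUSH 36  → [36]
PUSH 4   → [36, 4]
POP      → [36]
PUSH 0   → [36, 0]
SWAP     → [0, 36]
PUSH 0   → [0, 36, 0]
MUL      → [0, 0]
LOAD 0   → [0, 0, 12]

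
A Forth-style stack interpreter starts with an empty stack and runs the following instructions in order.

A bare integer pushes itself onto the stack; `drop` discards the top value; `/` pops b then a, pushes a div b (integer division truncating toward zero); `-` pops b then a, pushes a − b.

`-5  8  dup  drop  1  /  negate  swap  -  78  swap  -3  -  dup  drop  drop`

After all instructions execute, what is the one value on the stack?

78

-5     → [-5]
8      → [-5, 8]
dup    → [-5, 8, 8]
drop   → [-5, 8]
1      → [-5, 8, 1]
/      → [-5, 8]
negate → [-5, -8]
swap   → [-8, -5]
-      → [-3]
78     → [-3, 78]
swap   → [78, -3]
-3     → [78, -3, -3]
-      → [78, 0]
dup    → [78, 0, 0]
drop   → [78, 0]
drop   → [78]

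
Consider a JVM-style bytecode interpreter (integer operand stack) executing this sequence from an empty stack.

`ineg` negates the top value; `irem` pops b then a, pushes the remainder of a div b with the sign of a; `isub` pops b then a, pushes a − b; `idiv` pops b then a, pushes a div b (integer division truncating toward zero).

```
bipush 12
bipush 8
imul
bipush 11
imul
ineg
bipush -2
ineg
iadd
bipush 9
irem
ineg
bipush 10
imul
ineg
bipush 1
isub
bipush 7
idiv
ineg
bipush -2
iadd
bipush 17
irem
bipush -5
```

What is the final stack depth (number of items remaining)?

2

bipush 12 → 12
bipush 8  → 12 8
imul      → 96
bipush 11 → 96 11
imul      → 1056
ineg      → -1056
bipush -2 → -1056 -2
ineg      → -1056 2
iadd      → -1054
bipush 9  → -1054 9
irem      → -1
ineg      → 1
bipush 10 → 1 10
imul      → 10
ineg      → -10
bipush 1  → -10 1
isub      → -11
bipush 7  → -11 7
idiv      → -1
ineg      → 1
bipush -2 → 1 -2
iadd      → -1
bipush 17 → -1 17
irem      → -1
bipush -5 → -1 -5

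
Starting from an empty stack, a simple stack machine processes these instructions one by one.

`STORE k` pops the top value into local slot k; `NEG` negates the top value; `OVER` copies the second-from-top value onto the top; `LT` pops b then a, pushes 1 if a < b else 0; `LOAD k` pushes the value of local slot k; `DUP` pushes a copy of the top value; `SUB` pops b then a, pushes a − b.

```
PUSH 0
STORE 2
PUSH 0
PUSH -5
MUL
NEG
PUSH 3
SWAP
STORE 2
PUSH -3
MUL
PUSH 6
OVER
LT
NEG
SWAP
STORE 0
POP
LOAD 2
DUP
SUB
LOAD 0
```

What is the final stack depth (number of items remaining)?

PUSH 0   0
STORE 2  (empty)
PUSH 0   0
PUSH -5  0 -5
MUL      0
NEG      0
PUSH 3   0 3
SWAP     3 0
STORE 2  3
PUSH -3  3 -3
MUL      -9
PUSH 6   -9 6
OVER     -9 6 -9
LT       -9 0
NEG      -9 0
SWAP     0 -9
STORE 0  0
POP      (empty)
LOAD 2   0
DUP      0 0
SUB      0
LOAD 0   0 -9

2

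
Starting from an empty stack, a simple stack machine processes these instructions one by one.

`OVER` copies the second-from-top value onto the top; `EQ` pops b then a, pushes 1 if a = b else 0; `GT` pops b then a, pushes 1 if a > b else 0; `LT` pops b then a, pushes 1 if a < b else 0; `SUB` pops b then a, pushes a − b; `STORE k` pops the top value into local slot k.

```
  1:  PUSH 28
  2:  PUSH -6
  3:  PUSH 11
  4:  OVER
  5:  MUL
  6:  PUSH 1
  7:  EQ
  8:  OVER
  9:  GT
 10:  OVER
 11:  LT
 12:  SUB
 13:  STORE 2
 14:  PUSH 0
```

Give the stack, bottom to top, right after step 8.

PUSH 28 : [28]
PUSH -6 : [28, -6]
PUSH 11 : [28, -6, 11]
OVER    : [28, -6, 11, -6]
MUL     : [28, -6, -66]
PUSH 1  : [28, -6, -66, 1]
EQ      : [28, -6, 0]
OVER    : [28, -6, 0, -6]

[28, -6, 0, -6]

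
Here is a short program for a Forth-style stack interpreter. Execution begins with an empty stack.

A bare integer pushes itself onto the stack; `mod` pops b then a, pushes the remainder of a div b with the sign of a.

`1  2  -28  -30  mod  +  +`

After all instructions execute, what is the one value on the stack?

-25

1   -> 1
2   -> 1 2
-28 -> 1 2 -28
-30 -> 1 2 -28 -30
mod -> 1 2 -28
+   -> 1 -26
+   -> -25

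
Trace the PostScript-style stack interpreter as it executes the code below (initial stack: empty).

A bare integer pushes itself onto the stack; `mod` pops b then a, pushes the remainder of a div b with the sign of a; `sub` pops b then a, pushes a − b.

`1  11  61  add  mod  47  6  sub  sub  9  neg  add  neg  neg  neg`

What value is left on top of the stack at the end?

1   → [1]
11  → [1, 11]
61  → [1, 11, 61]
add → [1, 72]
mod → [1]
47  → [1, 47]
6   → [1, 47, 6]
sub → [1, 41]
sub → [-40]
9   → [-40, 9]
neg → [-40, -9]
add → [-49]
neg → [49]
neg → [-49]
neg → [49]

49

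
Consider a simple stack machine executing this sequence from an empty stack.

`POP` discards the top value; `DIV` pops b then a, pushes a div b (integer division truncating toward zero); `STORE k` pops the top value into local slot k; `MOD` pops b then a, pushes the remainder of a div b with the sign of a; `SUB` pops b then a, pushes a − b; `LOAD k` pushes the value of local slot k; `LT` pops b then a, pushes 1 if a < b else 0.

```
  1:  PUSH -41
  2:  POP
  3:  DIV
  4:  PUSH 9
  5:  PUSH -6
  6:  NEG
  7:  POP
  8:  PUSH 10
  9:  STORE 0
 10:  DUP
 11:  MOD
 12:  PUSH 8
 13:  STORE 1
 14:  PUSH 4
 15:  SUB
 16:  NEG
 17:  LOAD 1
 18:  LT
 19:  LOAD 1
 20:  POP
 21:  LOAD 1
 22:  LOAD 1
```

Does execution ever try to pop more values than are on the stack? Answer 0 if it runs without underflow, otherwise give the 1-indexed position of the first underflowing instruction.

3

PUSH -41 : -41
POP      : (empty)
DIV  — needs 2 operands, stack has 0 → underflow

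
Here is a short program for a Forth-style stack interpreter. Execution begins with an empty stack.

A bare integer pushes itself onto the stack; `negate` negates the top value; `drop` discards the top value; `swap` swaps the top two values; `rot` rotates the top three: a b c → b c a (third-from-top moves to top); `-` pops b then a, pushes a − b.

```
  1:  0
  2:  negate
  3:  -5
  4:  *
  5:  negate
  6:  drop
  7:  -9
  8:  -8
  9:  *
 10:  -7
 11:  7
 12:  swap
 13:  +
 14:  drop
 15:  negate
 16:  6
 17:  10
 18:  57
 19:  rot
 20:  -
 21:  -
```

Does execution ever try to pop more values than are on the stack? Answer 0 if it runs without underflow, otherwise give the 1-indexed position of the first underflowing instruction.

0      : [0]
negate : [0]
-5     : [0, -5]
*      : [0]
negate : [0]
drop   : []
-9     : [-9]
-8     : [-9, -8]
*      : [72]
-7     : [72, -7]
7      : [72, -7, 7]
swap   : [72, 7, -7]
+      : [72, 0]
drop   : [72]
negate : [-72]
6      : [-72, 6]
10     : [-72, 6, 10]
57     : [-72, 6, 10, 57]
rot    : [-72, 10, 57, 6]
-      : [-72, 10, 51]
-      : [-72, -41]

0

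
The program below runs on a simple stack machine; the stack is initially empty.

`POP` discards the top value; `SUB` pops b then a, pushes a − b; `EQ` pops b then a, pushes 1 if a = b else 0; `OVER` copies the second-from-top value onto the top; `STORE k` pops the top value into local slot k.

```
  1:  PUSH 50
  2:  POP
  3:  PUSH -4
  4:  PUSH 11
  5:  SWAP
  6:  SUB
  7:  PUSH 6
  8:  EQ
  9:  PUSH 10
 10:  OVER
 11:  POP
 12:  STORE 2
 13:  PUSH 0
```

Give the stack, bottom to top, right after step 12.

[0]

PUSH 50  50
POP      (empty)
PUSH -4  -4
PUSH 11  -4 11
SWAP     11 -4
SUB      15
PUSH 6   15 6
EQ       0
PUSH 10  0 10
OVER     0 10 0
POP      0 10
STORE 2  0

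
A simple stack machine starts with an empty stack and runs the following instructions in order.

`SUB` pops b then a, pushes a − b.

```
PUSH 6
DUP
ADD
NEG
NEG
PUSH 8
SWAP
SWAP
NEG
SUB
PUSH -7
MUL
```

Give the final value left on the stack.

PUSH 6   6
DUP      6 6
ADD      12
NEG      -12
NEG      12
PUSH 8   12 8
SWAP     8 12
SWAP     12 8
NEG      12 -8
SUB      20
PUSH -7  20 -7
MUL      -140

-140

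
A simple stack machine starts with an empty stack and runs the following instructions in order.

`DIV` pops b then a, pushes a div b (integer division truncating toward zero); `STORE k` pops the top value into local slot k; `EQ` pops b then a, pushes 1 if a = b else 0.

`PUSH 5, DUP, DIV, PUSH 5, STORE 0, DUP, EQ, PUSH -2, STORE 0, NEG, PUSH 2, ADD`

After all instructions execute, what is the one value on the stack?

1

PUSH 5  -> 5
DUP     -> 5 5
DIV     -> 1
PUSH 5  -> 1 5
STORE 0 -> 1
DUP     -> 1 1
EQ      -> 1
PUSH -2 -> 1 -2
STORE 0 -> 1
NEG     -> -1
PUSH 2  -> -1 2
ADD     -> 1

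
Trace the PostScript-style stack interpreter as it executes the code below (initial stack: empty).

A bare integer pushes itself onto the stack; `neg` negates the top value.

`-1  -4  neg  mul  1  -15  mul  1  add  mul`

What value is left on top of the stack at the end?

56

-1  : -1
-4  : -1 -4
neg : -1 4
mul : -4
1   : -4 1
-15 : -4 1 -15
mul : -4 -15
1   : -4 -15 1
add : -4 -14
mul : 56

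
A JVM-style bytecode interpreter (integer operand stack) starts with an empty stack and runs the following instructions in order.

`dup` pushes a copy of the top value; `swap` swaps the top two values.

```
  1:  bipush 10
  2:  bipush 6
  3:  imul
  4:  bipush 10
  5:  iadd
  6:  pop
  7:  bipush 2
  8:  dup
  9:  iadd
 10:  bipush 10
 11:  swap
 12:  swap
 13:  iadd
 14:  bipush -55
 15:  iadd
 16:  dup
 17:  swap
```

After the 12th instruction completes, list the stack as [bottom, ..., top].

bipush 10 -> 10
bipush 6  -> 10 6
imul      -> 60
bipush 10 -> 60 10
iadd      -> 70
pop       -> (empty)
bipush 2  -> 2
dup       -> 2 2
iadd      -> 4
bipush 10 -> 4 10
swap      -> 10 4
swap      -> 4 10

[4, 10]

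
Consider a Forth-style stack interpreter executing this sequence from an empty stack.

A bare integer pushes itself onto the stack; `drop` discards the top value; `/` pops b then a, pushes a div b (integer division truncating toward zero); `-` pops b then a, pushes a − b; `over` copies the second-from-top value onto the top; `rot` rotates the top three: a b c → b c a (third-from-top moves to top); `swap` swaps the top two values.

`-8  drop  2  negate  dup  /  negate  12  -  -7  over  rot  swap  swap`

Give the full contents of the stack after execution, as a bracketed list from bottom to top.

[-7, -13, -13]

-8     → -8
drop   → (empty)
2      → 2
negate → -2
dup    → -2 -2
/      → 1
negate → -1
12     → -1 12
-      → -13
-7     → -13 -7
over   → -13 -7 -13
rot    → -7 -13 -13
swap   → -7 -13 -13
swap   → -7 -13 -13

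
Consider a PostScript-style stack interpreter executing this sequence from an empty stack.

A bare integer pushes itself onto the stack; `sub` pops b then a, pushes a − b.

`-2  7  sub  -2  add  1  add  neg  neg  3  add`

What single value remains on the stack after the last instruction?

-7

-2  : [-2]
7   : [-2, 7]
sub : [-9]
-2  : [-9, -2]
add : [-11]
1   : [-11, 1]
add : [-10]
neg : [10]
neg : [-10]
3   : [-10, 3]
add : [-7]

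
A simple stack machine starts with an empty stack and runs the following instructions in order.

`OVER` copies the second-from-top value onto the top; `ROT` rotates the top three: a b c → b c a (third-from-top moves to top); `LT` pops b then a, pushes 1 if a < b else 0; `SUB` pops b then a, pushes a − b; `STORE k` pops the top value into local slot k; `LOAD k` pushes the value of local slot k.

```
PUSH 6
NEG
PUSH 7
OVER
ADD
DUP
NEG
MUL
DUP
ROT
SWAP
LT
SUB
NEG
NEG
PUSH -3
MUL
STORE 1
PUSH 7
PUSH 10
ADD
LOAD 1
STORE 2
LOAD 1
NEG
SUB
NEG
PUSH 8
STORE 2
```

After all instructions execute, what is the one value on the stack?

PUSH 6   [6]
NEG      [-6]
PUSH 7   [-6, 7]
OVER     [-6, 7, -6]
ADD      [-6, 1]
DUP      [-6, 1, 1]
NEG      [-6, 1, -1]
MUL      [-6, -1]
DUP      [-6, -1, -1]
ROT      [-1, -1, -6]
SWAP     [-1, -6, -1]
LT       [-1, 1]
SUB      [-2]
NEG      [2]
NEG      [-2]
PUSH -3  [-2, -3]
MUL      [6]
STORE 1  []
PUSH 7   [7]
PUSH 10  [7, 10]
ADD      [17]
LOAD 1   [17, 6]
STORE 2  [17]
LOAD 1   [17, 6]
NEG      [17, -6]
SUB      [23]
NEG      [-23]
PUSH 8   [-23, 8]
STORE 2  [-23]

-23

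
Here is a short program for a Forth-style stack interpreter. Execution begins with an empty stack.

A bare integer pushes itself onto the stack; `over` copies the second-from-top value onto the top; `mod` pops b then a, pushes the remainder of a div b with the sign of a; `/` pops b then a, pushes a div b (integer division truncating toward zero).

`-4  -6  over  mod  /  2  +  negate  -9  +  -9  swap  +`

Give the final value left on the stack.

-4     : -4
-6     : -4 -6
over   : -4 -6 -4
mod    : -4 -2
/      : 2
2      : 2 2
+      : 4
negate : -4
-9     : -4 -9
+      : -13
-9     : -13 -9
swap   : -9 -13
+      : -22

-22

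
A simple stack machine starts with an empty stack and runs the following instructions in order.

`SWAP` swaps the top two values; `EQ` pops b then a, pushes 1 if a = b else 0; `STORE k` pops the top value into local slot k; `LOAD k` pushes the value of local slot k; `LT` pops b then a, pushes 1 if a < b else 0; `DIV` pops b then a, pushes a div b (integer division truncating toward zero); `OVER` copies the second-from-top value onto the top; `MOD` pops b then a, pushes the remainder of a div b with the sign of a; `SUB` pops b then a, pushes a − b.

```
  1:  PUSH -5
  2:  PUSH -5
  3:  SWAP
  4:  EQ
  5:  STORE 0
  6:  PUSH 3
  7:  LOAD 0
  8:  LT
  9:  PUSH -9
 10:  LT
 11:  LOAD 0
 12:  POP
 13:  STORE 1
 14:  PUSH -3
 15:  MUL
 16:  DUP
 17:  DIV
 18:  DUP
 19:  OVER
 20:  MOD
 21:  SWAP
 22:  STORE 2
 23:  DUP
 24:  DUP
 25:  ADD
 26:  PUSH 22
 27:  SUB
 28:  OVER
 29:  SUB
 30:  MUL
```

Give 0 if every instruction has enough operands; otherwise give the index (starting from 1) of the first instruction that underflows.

15

PUSH -5 : -5
PUSH -5 : -5 -5
SWAP    : -5 -5
EQ      : 1
STORE 0 : (empty)
PUSH 3  : 3
LOAD 0  : 3 1
LT      : 0
PUSH -9 : 0 -9
LT      : 0
LOAD 0  : 0 1
POP     : 0
STORE 1 : (empty)
PUSH -3 : -3
MUL  — needs 2 operands, stack has 1 → underflow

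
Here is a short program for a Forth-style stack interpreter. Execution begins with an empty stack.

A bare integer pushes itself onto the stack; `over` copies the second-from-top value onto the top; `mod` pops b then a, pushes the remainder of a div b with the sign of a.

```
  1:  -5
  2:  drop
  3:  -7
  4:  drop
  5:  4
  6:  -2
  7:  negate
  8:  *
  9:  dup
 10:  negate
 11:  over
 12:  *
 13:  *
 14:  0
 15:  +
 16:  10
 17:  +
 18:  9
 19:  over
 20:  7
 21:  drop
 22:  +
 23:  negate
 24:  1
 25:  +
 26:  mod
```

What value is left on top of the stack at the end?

-8

-5     -> -5
drop   -> (empty)
-7     -> -7
drop   -> (empty)
4      -> 4
-2     -> 4 -2
negate -> 4 2
*      -> 8
dup    -> 8 8
negate -> 8 -8
over   -> 8 -8 8
*      -> 8 -64
*      -> -512
0      -> -512 0
+      -> -512
10     -> -512 10
+      -> -502
9      -> -502 9
over   -> -502 9 -502
7      -> -502 9 -502 7
drop   -> -502 9 -502
+      -> -502 -493
negate -> -502 493
1      -> -502 493 1
+      -> -502 494
mod    -> -8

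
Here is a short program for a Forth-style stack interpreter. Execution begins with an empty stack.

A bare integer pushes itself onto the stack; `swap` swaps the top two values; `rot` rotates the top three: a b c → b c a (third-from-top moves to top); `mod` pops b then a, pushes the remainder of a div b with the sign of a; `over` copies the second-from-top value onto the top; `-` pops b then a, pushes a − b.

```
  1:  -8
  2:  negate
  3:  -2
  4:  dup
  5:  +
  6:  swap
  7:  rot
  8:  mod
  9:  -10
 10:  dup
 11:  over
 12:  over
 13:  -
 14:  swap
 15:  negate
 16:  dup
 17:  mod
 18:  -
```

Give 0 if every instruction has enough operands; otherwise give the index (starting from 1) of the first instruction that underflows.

7

-8     : [-8]
negate : [8]
-2     : [8, -2]
dup    : [8, -2, -2]
+      : [8, -4]
swap   : [-4, 8]
rot  — needs 3 operands, stack has 2 → underflow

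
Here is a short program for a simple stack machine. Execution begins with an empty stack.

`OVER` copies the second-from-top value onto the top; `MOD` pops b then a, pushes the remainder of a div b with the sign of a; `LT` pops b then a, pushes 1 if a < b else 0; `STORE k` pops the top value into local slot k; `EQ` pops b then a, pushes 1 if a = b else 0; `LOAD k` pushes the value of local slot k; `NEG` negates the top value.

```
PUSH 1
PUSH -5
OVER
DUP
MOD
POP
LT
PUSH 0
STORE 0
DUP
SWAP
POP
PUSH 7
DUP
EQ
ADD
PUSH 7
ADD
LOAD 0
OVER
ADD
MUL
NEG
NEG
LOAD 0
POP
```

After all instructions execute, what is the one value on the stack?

64

PUSH 1   [1]
PUSH -5  [1, -5]
OVER     [1, -5, 1]
DUP      [1, -5, 1, 1]
MOD      [1, -5, 0]
POP      [1, -5]
LT       [0]
PUSH 0   [0, 0]
STORE 0  [0]
DUP      [0, 0]
SWAP     [0, 0]
POP      [0]
PUSH 7   [0, 7]
DUP      [0, 7, 7]
EQ       [0, 1]
ADD      [1]
PUSH 7   [1, 7]
ADD      [8]
LOAD 0   [8, 0]
OVER     [8, 0, 8]
ADD      [8, 8]
MUL      [64]
NEG      [-64]
NEG      [64]
LOAD 0   [64, 0]
POP      [64]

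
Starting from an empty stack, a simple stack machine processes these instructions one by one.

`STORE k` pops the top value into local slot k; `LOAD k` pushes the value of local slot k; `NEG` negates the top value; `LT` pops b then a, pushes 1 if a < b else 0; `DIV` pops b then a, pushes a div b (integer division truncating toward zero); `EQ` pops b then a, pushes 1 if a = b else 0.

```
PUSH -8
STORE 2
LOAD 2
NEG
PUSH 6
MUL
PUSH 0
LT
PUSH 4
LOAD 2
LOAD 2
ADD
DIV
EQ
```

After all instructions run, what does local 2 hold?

-8

PUSH -8 : [-8]
STORE 2 : []
LOAD 2  : [-8]
NEG     : [8]
PUSH 6  : [8, 6]
MUL     : [48]
PUSH 0  : [48, 0]
LT      : [0]
PUSH 4  : [0, 4]
LOAD 2  : [0, 4, -8]
LOAD 2  : [0, 4, -8, -8]
ADD     : [0, 4, -16]
DIV     : [0, 0]
EQ      : [1]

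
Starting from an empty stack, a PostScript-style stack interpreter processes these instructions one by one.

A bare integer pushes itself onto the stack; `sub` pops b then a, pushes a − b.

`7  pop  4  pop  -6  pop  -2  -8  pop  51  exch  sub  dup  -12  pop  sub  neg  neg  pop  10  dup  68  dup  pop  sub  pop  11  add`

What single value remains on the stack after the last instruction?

7    -> [7]
pop  -> []
4    -> [4]
pop  -> []
-6   -> [-6]
pop  -> []
-2   -> [-2]
-8   -> [-2, -8]
pop  -> [-2]
51   -> [-2, 51]
exch -> [51, -2]
sub  -> [53]
dup  -> [53, 53]
-12  -> [53, 53, -12]
pop  -> [53, 53]
sub  -> [0]
neg  -> [0]
neg  -> [0]
pop  -> []
10   -> [10]
dup  -> [10, 10]
68   -> [10, 10, 68]
dup  -> [10, 10, 68, 68]
pop  -> [10, 10, 68]
sub  -> [10, -58]
pop  -> [10]
11   -> [10, 11]
add  -> [21]

21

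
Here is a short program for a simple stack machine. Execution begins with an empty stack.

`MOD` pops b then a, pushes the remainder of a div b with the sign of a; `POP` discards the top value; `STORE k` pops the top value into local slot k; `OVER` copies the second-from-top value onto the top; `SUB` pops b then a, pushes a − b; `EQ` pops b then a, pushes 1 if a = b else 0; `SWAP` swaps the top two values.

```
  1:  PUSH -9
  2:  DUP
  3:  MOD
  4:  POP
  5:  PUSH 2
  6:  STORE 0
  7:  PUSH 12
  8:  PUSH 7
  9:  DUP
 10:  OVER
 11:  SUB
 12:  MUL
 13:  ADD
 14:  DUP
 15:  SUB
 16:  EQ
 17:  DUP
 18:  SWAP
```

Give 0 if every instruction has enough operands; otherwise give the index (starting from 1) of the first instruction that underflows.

16

PUSH -9 : -9
DUP     : -9 -9
MOD     : 0
POP     : (empty)
PUSH 2  : 2
STORE 0 : (empty)
PUSH 12 : 12
PUSH 7  : 12 7
DUP     : 12 7 7
OVER    : 12 7 7 7
SUB     : 12 7 0
MUL     : 12 0
ADD     : 12
DUP     : 12 12
SUB     : 0
EQ  — needs 2 operands, stack has 1 → underflow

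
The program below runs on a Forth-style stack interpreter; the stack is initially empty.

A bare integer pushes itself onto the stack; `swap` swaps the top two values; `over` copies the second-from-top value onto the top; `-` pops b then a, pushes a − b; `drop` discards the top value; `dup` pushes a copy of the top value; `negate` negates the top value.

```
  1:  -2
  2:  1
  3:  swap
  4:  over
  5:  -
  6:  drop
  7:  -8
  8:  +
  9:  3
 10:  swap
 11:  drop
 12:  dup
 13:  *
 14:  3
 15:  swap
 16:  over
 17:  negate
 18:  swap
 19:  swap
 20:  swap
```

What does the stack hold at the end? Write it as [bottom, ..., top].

-2     : [-2]
1      : [-2, 1]
swap   : [1, -2]
over   : [1, -2, 1]
-      : [1, -3]
drop   : [1]
-8     : [1, -8]
+      : [-7]
3      : [-7, 3]
swap   : [3, -7]
drop   : [3]
dup    : [3, 3]
*      : [9]
3      : [9, 3]
swap   : [3, 9]
over   : [3, 9, 3]
negate : [3, 9, -3]
swap   : [3, -3, 9]
swap   : [3, 9, -3]
swap   : [3, -3, 9]

[3, -3, 9]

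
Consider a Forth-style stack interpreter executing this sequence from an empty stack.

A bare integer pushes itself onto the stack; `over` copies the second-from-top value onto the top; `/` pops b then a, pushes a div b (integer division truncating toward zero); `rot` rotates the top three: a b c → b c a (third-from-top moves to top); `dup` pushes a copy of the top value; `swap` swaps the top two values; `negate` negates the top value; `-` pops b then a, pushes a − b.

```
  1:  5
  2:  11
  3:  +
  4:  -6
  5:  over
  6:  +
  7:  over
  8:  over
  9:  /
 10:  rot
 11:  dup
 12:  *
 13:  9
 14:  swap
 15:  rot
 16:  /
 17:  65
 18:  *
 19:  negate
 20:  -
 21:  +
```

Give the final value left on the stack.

5      -> 5
11     -> 5 11
+      -> 16
-6     -> 16 -6
over   -> 16 -6 16
+      -> 16 10
over   -> 16 10 16
over   -> 16 10 16 10
/      -> 16 10 1
rot    -> 10 1 16
dup    -> 10 1 16 16
*      -> 10 1 256
9      -> 10 1 256 9
swap   -> 10 1 9 256
rot    -> 10 9 256 1
/      -> 10 9 256
65     -> 10 9 256 65
*      -> 10 9 16640
negate -> 10 9 -16640
-      -> 10 16649
+      -> 16659

16659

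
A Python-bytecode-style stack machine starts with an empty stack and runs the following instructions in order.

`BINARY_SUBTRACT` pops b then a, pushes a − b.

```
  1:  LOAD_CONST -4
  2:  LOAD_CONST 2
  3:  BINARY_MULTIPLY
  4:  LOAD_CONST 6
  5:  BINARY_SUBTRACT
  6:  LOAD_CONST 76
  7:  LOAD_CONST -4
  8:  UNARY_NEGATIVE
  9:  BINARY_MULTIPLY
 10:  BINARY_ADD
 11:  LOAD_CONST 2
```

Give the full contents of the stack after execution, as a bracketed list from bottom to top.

[290, 2]

LOAD_CONST -4   -> -4
LOAD_CONST 2    -> -4 2
BINARY_MULTIPLY -> -8
LOAD_CONST 6    -> -8 6
BINARY_SUBTRACT -> -14
LOAD_CONST 76   -> -14 76
LOAD_CONST -4   -> -14 76 -4
UNARY_NEGATIVE  -> -14 76 4
BINARY_MULTIPLY -> -14 304
BINARY_ADD      -> 290
LOAD_CONST 2    -> 290 2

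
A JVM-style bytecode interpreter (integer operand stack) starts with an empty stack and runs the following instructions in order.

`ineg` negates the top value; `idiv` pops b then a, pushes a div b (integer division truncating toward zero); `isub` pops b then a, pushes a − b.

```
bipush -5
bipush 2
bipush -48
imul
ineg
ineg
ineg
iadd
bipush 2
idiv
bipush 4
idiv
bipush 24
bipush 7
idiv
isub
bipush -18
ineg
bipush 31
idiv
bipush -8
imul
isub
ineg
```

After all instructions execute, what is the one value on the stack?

-8

bipush -5   -5
bipush 2    -5 2
bipush -48  -5 2 -48
imul        -5 -96
ineg        -5 96
ineg        -5 -96
ineg        -5 96
iadd        91
bipush 2    91 2
idiv        45
bipush 4    45 4
idiv        11
bipush 24   11 24
bipush 7    11 24 7
idiv        11 3
isub        8
bipush -18  8 -18
ineg        8 18
bipush 31   8 18 31
idiv        8 0
bipush -8   8 0 -8
imul        8 0
isub        8
ineg        -8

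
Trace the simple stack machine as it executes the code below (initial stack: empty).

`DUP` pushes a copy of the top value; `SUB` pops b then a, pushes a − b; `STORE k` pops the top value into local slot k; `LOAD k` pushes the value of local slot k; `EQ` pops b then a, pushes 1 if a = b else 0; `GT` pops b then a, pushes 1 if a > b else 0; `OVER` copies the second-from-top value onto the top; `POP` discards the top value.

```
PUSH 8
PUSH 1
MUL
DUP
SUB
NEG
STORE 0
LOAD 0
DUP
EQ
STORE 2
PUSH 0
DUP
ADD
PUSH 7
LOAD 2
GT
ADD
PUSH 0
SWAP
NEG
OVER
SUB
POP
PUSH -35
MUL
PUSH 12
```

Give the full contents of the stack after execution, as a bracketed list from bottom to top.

PUSH 8    [8]
PUSH 1    [8, 1]
MUL       [8]
DUP       [8, 8]
SUB       [0]
NEG       [0]
STORE 0   []
LOAD 0    [0]
DUP       [0, 0]
EQ        [1]
STORE 2   []
PUSH 0    [0]
DUP       [0, 0]
ADD       [0]
PUSH 7    [0, 7]
LOAD 2    [0, 7, 1]
GT        [0, 1]
ADD       [1]
PUSH 0    [1, 0]
SWAP      [0, 1]
NEG       [0, -1]
OVER      [0, -1, 0]
SUB       [0, -1]
POP       [0]
PUSH -35  [0, -35]
MUL       [0]
PUSH 12   [0, 12]

[0, 12]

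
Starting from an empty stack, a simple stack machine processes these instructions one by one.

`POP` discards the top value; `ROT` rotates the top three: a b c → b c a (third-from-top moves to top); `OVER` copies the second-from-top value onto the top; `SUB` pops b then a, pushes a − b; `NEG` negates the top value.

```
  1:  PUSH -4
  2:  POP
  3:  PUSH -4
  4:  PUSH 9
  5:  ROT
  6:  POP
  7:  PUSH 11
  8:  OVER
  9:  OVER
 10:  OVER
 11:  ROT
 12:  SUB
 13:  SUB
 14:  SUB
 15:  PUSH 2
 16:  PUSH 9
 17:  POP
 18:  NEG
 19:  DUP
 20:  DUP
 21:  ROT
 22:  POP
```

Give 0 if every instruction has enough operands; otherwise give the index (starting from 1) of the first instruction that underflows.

5

PUSH -4 -> -4
POP     -> (empty)
PUSH -4 -> -4
PUSH 9  -> -4 9
ROT  — needs 3 operands, stack has 2 → underflow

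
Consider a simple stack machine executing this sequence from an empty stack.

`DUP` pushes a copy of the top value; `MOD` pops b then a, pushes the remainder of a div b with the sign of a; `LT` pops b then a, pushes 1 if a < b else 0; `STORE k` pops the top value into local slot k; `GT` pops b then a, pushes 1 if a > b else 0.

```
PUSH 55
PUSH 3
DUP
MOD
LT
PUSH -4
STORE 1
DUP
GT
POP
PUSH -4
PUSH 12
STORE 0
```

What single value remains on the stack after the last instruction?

-4

PUSH 55  [55]
PUSH 3   [55, 3]
DUP      [55, 3, 3]
MOD      [55, 0]
LT       [0]
PUSH -4  [0, -4]
STORE 1  [0]
DUP      [0, 0]
GT       [0]
POP      []
PUSH -4  [-4]
PUSH 12  [-4, 12]
STORE 0  [-4]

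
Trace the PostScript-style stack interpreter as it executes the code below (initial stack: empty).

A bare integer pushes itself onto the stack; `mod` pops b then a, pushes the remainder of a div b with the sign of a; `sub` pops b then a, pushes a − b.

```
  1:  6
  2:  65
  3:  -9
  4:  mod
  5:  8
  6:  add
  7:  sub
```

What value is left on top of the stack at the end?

-4

6   → [6]
65  → [6, 65]
-9  → [6, 65, -9]
mod → [6, 2]
8   → [6, 2, 8]
add → [6, 10]
sub → [-4]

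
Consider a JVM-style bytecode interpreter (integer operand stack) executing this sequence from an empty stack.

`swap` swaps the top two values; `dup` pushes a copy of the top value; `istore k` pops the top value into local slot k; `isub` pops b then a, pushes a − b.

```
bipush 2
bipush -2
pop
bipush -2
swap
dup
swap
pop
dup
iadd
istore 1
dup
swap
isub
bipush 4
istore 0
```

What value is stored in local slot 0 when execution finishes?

4

bipush 2  → [2]
bipush -2 → [2, -2]
pop       → [2]
bipush -2 → [2, -2]
swap      → [-2, 2]
dup       → [-2, 2, 2]
swap      → [-2, 2, 2]
pop       → [-2, 2]
dup       → [-2, 2, 2]
iadd      → [-2, 4]
istore 1  → [-2]
dup       → [-2, -2]
swap      → [-2, -2]
isub      → [0]
bipush 4  → [0, 4]
istore 0  → [0]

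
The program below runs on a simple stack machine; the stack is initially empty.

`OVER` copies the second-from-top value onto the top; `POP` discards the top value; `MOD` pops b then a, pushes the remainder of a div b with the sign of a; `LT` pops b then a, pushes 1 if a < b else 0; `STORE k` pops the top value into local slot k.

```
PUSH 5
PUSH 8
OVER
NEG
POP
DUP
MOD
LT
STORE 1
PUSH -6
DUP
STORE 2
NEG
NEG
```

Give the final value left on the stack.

-6

PUSH 5  → [5]
PUSH 8  → [5, 8]
OVER    → [5, 8, 5]
NEG     → [5, 8, -5]
POP     → [5, 8]
DUP     → [5, 8, 8]
MOD     → [5, 0]
LT      → [0]
STORE 1 → []
PUSH -6 → [-6]
DUP     → [-6, -6]
STORE 2 → [-6]
NEG     → [6]
NEG     → [-6]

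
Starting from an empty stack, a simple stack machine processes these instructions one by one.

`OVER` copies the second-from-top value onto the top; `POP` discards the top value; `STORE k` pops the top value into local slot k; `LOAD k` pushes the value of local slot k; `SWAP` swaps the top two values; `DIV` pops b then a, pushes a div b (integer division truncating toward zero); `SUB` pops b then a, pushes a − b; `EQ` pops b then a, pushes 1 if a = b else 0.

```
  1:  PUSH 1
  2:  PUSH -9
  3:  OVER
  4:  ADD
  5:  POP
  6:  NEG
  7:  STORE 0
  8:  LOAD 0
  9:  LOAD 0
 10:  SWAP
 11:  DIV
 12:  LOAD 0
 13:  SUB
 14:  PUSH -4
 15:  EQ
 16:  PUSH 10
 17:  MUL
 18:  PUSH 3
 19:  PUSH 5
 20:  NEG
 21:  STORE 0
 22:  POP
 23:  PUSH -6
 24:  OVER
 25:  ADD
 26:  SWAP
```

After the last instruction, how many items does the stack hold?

PUSH 1  -> [1]
PUSH -9 -> [1, -9]
OVER    -> [1, -9, 1]
ADD     -> [1, -8]
POP     -> [1]
NEG     -> [-1]
STORE 0 -> []
LOAD 0  -> [-1]
LOAD 0  -> [-1, -1]
SWAP    -> [-1, -1]
DIV     -> [1]
LOAD 0  -> [1, -1]
SUB     -> [2]
PUSH -4 -> [2, -4]
EQ      -> [0]
PUSH 10 -> [0, 10]
MUL     -> [0]
PUSH 3  -> [0, 3]
PUSH 5  -> [0, 3, 5]
NEG     -> [0, 3, -5]
STORE 0 -> [0, 3]
POP     -> [0]
PUSH -6 -> [0, -6]
OVER    -> [0, -6, 0]
ADD     -> [0, -6]
SWAP    -> [-6, 0]

2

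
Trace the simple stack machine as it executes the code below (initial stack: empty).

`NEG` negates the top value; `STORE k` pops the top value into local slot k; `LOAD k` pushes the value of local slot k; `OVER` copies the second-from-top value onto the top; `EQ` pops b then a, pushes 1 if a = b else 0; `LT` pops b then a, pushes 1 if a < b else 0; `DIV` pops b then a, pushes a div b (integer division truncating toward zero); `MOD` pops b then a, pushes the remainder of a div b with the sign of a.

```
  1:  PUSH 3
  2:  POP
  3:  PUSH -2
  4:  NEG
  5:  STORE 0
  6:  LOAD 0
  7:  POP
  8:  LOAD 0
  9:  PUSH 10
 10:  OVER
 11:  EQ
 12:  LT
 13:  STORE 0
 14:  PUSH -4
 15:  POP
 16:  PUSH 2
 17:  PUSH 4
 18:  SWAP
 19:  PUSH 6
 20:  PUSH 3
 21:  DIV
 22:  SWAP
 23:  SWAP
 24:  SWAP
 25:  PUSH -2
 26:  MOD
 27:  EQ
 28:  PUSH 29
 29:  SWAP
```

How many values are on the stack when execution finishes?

PUSH 3  → [3]
POP     → []
PUSH -2 → [-2]
NEG     → [2]
STORE 0 → []
LOAD 0  → [2]
POP     → []
LOAD 0  → [2]
PUSH 10 → [2, 10]
OVER    → [2, 10, 2]
EQ      → [2, 0]
LT      → [0]
STORE 0 → []
PUSH -4 → [-4]
POP     → []
PUSH 2  → [2]
PUSH 4  → [2, 4]
SWAP    → [4, 2]
PUSH 6  → [4, 2, 6]
PUSH 3  → [4, 2, 6, 3]
DIV     → [4, 2, 2]
SWAP    → [4, 2, 2]
SWAP    → [4, 2, 2]
SWAP    → [4, 2, 2]
PUSH -2 → [4, 2, 2, -2]
MOD     → [4, 2, 0]
EQ      → [4, 0]
PUSH 29 → [4, 0, 29]
SWAP    → [4, 29, 0]

3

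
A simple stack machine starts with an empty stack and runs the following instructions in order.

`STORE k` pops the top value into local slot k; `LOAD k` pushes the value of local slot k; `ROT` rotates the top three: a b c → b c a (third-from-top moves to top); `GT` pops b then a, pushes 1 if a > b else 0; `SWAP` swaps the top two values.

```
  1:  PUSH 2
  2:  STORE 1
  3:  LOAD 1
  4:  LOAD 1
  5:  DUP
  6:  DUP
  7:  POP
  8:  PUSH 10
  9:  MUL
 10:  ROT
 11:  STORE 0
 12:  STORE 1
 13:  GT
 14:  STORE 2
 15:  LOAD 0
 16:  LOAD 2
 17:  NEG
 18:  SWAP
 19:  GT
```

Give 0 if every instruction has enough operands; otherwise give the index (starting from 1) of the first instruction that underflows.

PUSH 2  : [2]
STORE 1 : []
LOAD 1  : [2]
LOAD 1  : [2, 2]
DUP     : [2, 2, 2]
DUP     : [2, 2, 2, 2]
POP     : [2, 2, 2]
PUSH 10 : [2, 2, 2, 10]
MUL     : [2, 2, 20]
ROT     : [2, 20, 2]
STORE 0 : [2, 20]
STORE 1 : [2]
GT  — needs 2 operands, stack has 1 → underflow

13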